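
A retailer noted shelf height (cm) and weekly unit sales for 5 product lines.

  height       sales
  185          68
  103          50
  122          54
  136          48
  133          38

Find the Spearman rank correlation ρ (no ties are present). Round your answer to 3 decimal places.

Rank height: 5, 1, 2, 4, 3
Rank sales: 5, 3, 4, 2, 1
d = rank(height) − rank(sales): 0, -2, -2, 2, 2; Σd² = 16
ρ = 1 − 6Σd² / [n(n²−1)] = 1 − 6×16 / (5×24) = 1 − 96/120 ≈ 0.200

0.200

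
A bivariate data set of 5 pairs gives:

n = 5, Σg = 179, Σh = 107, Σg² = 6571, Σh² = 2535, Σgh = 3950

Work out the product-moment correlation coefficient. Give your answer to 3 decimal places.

0.598

r = (nΣgh − ΣgΣh) / √[(nΣg² − (Σg)²)(nΣh² − (Σh)²)]
Numerator: 5×3950 − 179×107 = 597
Denominator: √[(32855 − 32041)(12675 − 11449)] = √[814 × 1226] = 998.9815
r = 597 / 998.9815 ≈ 0.598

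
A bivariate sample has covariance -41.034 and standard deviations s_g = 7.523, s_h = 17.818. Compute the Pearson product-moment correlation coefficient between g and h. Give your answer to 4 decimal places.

-0.3061

r = Cov(g,h) / (s_g · s_h) = -41.034 / (7.523 × 17.818)
  = -41.034 / 134.0448 ≈ -0.3061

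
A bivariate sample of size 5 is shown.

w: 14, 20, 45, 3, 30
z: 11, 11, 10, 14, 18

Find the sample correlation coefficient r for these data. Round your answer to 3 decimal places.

-0.132

n = 5, Σw = 112, Σz = 64, Σw² = 3530, Σz² = 862, Σwz = 1406
nΣwz − ΣwΣz = 7030 − 7168 = -138
nΣw² − (Σw)² = 17650 − 12544 = 5106; nΣz² − (Σz)² = 4310 − 4096 = 214
r = -138 / √(5106 × 214) = -138 / 1045.3153 ≈ -0.132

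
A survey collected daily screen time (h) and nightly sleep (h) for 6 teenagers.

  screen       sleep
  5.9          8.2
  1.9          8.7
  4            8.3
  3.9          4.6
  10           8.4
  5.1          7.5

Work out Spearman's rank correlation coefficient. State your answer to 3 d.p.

-0.029

Rank screen: 5, 1, 3, 2, 6, 4
Rank sleep: 3, 6, 4, 1, 5, 2
d = rank(screen) − rank(sleep): 2, -5, -1, 1, 1, 2; Σd² = 36
ρ = 1 − 6Σd² / [n(n²−1)] = 1 − 6×36 / (6×35) = 1 − 216/210 ≈ -0.029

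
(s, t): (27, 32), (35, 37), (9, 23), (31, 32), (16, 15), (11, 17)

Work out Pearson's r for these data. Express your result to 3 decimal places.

0.876

n = 6, Σs = 129, Σt = 156, Σs² = 3373, Σt² = 4460, Σst = 3785
nΣst − ΣsΣt = 22710 − 20124 = 2586
nΣs² − (Σs)² = 20238 − 16641 = 3597; nΣt² − (Σt)² = 26760 − 24336 = 2424
r = 2586 / √(3597 × 2424) = 2586 / 2952.8170 ≈ 0.876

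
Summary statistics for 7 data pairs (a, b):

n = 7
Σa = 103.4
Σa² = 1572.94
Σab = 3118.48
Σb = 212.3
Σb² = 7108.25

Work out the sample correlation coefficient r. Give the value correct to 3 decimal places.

r = (nΣab − ΣaΣb) / √[(nΣa² − (Σa)²)(nΣb² − (Σb)²)]
Numerator: 7×3118.48 − 103.4×212.3 = -122.46
Denominator: √[(11010.58 − 10691.56)(49757.75 − 45071.29)] = √[319.02 × 4686.46] = 1222.7324
r = -122.46 / 1222.7324 ≈ -0.100

-0.100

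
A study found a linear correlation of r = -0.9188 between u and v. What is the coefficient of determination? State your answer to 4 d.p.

0.8442

r² = (-0.9188)² = 0.8442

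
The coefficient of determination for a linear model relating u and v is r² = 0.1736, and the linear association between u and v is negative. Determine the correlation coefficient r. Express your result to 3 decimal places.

-0.417

|r| = √0.1736 = 0.417
The association is negative, so r = −0.417.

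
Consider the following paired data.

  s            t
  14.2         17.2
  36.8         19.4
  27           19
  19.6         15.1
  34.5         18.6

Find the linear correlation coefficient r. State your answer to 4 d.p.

0.7356

n = 5, Σs = 132.1, Σt = 89.3, Σs² = 3859.29, Σt² = 1607.17, Σst = 2408.82
nΣst − ΣsΣt = 12044.1 − 11796.53 = 247.57
nΣs² − (Σs)² = 19296.45 − 17450.41 = 1846.04; nΣt² − (Σt)² = 8035.85 − 7974.49 = 61.36
r = 247.57 / √(1846.04 × 61.36) = 247.57 / 336.5606 ≈ 0.7356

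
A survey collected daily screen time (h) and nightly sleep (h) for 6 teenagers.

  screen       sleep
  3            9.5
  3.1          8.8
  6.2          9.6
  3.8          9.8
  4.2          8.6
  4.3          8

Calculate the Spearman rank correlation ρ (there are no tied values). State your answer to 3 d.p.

Rank screen: 1, 2, 6, 3, 4, 5
Rank sleep: 4, 3, 5, 6, 2, 1
d = rank(screen) − rank(sleep): -3, -1, 1, -3, 2, 4; Σd² = 40
ρ = 1 − 6Σd² / [n(n²−1)] = 1 − 6×40 / (6×35) = 1 − 240/210 ≈ -0.143

-0.143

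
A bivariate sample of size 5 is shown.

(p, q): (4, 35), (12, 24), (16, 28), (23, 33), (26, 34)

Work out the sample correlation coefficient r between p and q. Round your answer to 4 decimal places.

n = 5, Σp = 81, Σq = 154, Σp² = 1621, Σq² = 4830, Σpq = 2519
nΣpq − ΣpΣq = 12595 − 12474 = 121
nΣp² − (Σp)² = 8105 − 6561 = 1544; nΣq² − (Σq)² = 24150 − 23716 = 434
r = 121 / √(1544 × 434) = 121 / 818.5939 ≈ 0.1478

0.1478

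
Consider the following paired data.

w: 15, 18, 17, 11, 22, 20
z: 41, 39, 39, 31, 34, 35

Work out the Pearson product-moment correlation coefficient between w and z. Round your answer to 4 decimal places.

n = 6, Σw = 103, Σz = 219, Σw² = 1843, Σz² = 8065, Σwz = 3769
nΣwz − ΣwΣz = 22614 − 22557 = 57
nΣw² − (Σw)² = 11058 − 10609 = 449; nΣz² − (Σz)² = 48390 − 47961 = 429
r = 57 / √(449 × 429) = 57 / 438.8861 ≈ 0.1299

0.1299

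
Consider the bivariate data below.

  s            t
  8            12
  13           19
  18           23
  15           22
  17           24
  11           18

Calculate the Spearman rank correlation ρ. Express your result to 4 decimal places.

0.9429

Rank s: 1, 3, 6, 4, 5, 2
Rank t: 1, 3, 5, 4, 6, 2
d = rank(s) − rank(t): 0, 0, 1, 0, -1, 0; Σd² = 2
ρ = 1 − 6Σd² / [n(n²−1)] = 1 − 6×2 / (6×35) = 1 − 12/210 ≈ 0.9429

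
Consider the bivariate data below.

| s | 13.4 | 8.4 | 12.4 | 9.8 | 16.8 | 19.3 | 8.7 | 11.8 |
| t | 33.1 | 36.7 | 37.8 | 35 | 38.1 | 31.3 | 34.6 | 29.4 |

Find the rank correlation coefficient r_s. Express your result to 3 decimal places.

Rank s: 6, 1, 5, 3, 7, 8, 2, 4
Rank t: 3, 6, 7, 5, 8, 2, 4, 1
d = rank(s) − rank(t): 3, -5, -2, -2, -1, 6, -2, 3; Σd² = 92
ρ = 1 − 6Σd² / [n(n²−1)] = 1 − 6×92 / (8×63) = 1 − 552/504 ≈ -0.095

-0.095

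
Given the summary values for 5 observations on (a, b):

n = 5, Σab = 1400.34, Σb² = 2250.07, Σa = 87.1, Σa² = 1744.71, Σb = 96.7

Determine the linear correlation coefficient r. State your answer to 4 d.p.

-0.9668

r = (nΣab − ΣaΣb) / √[(nΣa² − (Σa)²)(nΣb² − (Σb)²)]
Numerator: 5×1400.34 − 87.1×96.7 = -1420.87
Denominator: √[(8723.55 − 7586.41)(11250.35 − 9350.89)] = √[1137.14 × 1899.46] = 1469.6775
r = -1420.87 / 1469.6775 ≈ -0.9668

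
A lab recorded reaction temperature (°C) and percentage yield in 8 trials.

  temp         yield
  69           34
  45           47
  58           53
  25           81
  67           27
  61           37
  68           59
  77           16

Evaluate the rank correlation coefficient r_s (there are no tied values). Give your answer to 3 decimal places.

Rank temp: 7, 2, 3, 1, 5, 4, 6, 8
Rank yield: 3, 5, 6, 8, 2, 4, 7, 1
d = rank(temp) − rank(yield): 4, -3, -3, -7, 3, 0, -1, 7; Σd² = 142
ρ = 1 − 6Σd² / [n(n²−1)] = 1 − 6×142 / (8×63) = 1 − 852/504 ≈ -0.690

-0.690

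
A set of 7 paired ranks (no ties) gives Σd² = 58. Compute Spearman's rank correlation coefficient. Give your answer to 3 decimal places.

ρ = 1 − 6Σd² / [n(n²−1)] = 1 − 6×58 / (7×48)
  = 1 − 348/336 = 1 − 1.0357 ≈ -0.036

-0.036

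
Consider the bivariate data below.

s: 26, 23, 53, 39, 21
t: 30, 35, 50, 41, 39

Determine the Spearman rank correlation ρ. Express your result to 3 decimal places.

0.600

Rank s: 3, 2, 5, 4, 1
Rank t: 1, 2, 5, 4, 3
d = rank(s) − rank(t): 2, 0, 0, 0, -2; Σd² = 8
ρ = 1 − 6Σd² / [n(n²−1)] = 1 − 6×8 / (5×24) = 1 − 48/120 ≈ 0.600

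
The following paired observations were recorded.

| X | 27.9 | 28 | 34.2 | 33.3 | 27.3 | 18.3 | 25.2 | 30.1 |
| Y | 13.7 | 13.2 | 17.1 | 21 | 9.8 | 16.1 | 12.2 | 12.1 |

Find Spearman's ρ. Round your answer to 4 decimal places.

Rank X: 4, 5, 8, 7, 3, 1, 2, 6
Rank Y: 5, 4, 7, 8, 1, 6, 3, 2
d = rank(X) − rank(Y): -1, 1, 1, -1, 2, -5, -1, 4; Σd² = 50
ρ = 1 − 6Σd² / [n(n²−1)] = 1 − 6×50 / (8×63) = 1 − 300/504 ≈ 0.4048

0.4048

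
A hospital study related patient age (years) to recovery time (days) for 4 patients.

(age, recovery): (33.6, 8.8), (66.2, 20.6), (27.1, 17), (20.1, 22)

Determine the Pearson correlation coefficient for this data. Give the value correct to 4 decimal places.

0.1342

n = 4, Σx = 147, Σy = 68.4, Σx² = 6649.82, Σy² = 1274.8, Σxy = 2562.3
nΣxy − ΣxΣy = 10249.2 − 10054.8 = 194.4
nΣx² − (Σx)² = 26599.28 − 21609 = 4990.28; nΣy² − (Σy)² = 5099.2 − 4678.56 = 420.64
r = 194.4 / √(4990.28 × 420.64) = 194.4 / 1448.8310 ≈ 0.1342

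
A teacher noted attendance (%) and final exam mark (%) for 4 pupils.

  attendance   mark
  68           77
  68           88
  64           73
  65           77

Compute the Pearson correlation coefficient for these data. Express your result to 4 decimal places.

n = 4, Σx = 265, Σy = 315, Σx² = 17569, Σy² = 24931, Σxy = 20897
nΣxy − ΣxΣy = 83588 − 83475 = 113
nΣx² − (Σx)² = 70276 − 70225 = 51; nΣy² − (Σy)² = 99724 − 99225 = 499
r = 113 / √(51 × 499) = 113 / 159.5274 ≈ 0.7083

0.7083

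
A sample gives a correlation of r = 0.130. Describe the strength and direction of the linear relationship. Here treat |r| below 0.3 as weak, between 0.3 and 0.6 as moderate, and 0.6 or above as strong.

weak positive

r = 0.130 > 0 so the relationship is positive.
|r| = 0.130, which falls in the weak range.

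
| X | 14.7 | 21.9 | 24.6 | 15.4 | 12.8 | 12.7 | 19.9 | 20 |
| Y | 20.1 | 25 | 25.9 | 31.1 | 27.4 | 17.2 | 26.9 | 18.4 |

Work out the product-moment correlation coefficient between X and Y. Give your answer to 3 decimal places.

0.154

n = 8, ΣX = 142, ΣY = 192, ΣX² = 2659.16, ΣY² = 4775.8, ΣXY = 3431.52
nΣXY − ΣXΣY = 27452.16 − 27264 = 188.16
nΣX² − (ΣX)² = 21273.28 − 20164 = 1109.28; nΣY² − (ΣY)² = 38206.4 − 36864 = 1342.4
r = 188.16 / √(1109.28 × 1342.4) = 188.16 / 1220.2858 ≈ 0.154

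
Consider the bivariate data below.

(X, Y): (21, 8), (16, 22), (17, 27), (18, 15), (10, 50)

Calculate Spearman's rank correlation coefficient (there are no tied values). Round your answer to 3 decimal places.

-0.900

Rank X: 5, 2, 3, 4, 1
Rank Y: 1, 3, 4, 2, 5
d = rank(X) − rank(Y): 4, -1, -1, 2, -4; Σd² = 38
ρ = 1 − 6Σd² / [n(n²−1)] = 1 − 6×38 / (5×24) = 1 − 228/120 ≈ -0.900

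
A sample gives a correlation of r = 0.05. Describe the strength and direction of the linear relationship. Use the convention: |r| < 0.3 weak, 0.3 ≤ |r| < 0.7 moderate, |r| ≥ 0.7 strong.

r = 0.05 > 0 so the relationship is positive.
|r| = 0.05, which falls in the weak range.

weak positive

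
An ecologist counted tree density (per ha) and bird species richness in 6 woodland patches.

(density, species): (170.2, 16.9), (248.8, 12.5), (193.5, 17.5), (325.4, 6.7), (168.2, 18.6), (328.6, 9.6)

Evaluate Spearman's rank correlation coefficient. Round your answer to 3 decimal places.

-0.886

Rank density: 2, 4, 3, 5, 1, 6
Rank species: 4, 3, 5, 1, 6, 2
d = rank(density) − rank(species): -2, 1, -2, 4, -5, 4; Σd² = 66
ρ = 1 − 6Σd² / [n(n²−1)] = 1 − 6×66 / (6×35) = 1 − 396/210 ≈ -0.886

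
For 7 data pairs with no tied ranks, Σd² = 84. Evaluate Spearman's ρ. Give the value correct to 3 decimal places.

ρ = 1 − 6Σd² / [n(n²−1)] = 1 − 6×84 / (7×48)
  = 1 − 504/336 = 1 − 1.5000 ≈ -0.500

-0.500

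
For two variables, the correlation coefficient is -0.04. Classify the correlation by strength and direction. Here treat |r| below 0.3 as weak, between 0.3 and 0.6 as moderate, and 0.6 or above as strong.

r = -0.04 < 0 so the relationship is negative.
|r| = 0.04, which falls in the weak range.

weak negative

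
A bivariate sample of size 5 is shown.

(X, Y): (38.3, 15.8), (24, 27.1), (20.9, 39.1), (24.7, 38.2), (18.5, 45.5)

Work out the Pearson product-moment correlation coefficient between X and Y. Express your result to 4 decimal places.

n = 5, ΣX = 126.4, ΣY = 165.7, ΣX² = 3432.04, ΣY² = 6042.35, ΣXY = 3858.02
nΣXY − ΣXΣY = 19290.1 − 20944.48 = -1654.38
nΣX² − (ΣX)² = 17160.2 − 15976.96 = 1183.24; nΣY² − (ΣY)² = 30211.75 − 27456.49 = 2755.26
r = -1654.38 / √(1183.24 × 2755.26) = -1654.38 / 1805.5841 ≈ -0.9163

-0.9163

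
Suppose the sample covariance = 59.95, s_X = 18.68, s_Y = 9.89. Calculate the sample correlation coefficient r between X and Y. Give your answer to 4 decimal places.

r = Cov(X,Y) / (s_X · s_Y) = 59.95 / (18.68 × 9.89)
  = 59.95 / 184.7452 ≈ 0.3245

0.3245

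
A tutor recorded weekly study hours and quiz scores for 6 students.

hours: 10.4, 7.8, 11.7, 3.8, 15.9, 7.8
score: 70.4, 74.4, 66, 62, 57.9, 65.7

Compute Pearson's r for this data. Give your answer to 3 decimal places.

n = 6, Σx = 57.4, Σy = 396.4, Σx² = 633.98, Σy² = 26360.42, Σxy = 3753.35
nΣxy − ΣxΣy = 22520.1 − 22753.36 = -233.26
nΣx² − (Σx)² = 3803.88 − 3294.76 = 509.12; nΣy² − (Σy)² = 158162.52 − 157132.96 = 1029.56
r = -233.26 / √(509.12 × 1029.56) = -233.26 / 723.9956 ≈ -0.322

-0.322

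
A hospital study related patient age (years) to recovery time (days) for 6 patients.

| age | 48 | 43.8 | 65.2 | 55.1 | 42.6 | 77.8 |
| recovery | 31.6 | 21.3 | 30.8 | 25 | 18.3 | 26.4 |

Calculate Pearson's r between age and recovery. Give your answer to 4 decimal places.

0.4674

n = 6, Σx = 332.5, Σy = 153.4, Σx² = 19377.09, Σy² = 4057.74, Σxy = 8668.9
nΣxy − ΣxΣy = 52013.4 − 51005.5 = 1007.9
nΣx² − (Σx)² = 116262.54 − 110556.25 = 5706.29; nΣy² − (Σy)² = 24346.44 − 23531.56 = 814.88
r = 1007.9 / √(5706.29 × 814.88) = 1007.9 / 2156.3723 ≈ 0.4674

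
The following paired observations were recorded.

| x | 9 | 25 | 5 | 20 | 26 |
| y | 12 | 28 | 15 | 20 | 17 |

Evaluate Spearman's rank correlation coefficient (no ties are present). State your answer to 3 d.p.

0.600

Rank x: 2, 4, 1, 3, 5
Rank y: 1, 5, 2, 4, 3
d = rank(x) − rank(y): 1, -1, -1, -1, 2; Σd² = 8
ρ = 1 − 6Σd² / [n(n²−1)] = 1 − 6×8 / (5×24) = 1 − 48/120 ≈ 0.600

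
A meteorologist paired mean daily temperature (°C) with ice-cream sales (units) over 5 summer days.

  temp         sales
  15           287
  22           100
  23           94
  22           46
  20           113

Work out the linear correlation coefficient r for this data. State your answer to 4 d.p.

n = 5, Σx = 102, Σy = 640, Σx² = 2122, Σy² = 116090, Σxy = 11939
nΣxy − ΣxΣy = 59695 − 65280 = -5585
nΣx² − (Σx)² = 10610 − 10404 = 206; nΣy² − (Σy)² = 580450 − 409600 = 170850
r = -5585 / √(206 × 170850) = -5585 / 5932.5458 ≈ -0.9414

-0.9414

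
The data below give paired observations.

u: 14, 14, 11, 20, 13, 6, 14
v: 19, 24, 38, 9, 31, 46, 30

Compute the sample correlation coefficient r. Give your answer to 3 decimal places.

n = 7, Σu = 92, Σv = 197, Σu² = 1314, Σv² = 6439, Σuv = 2299
nΣuv − ΣuΣv = 16093 − 18124 = -2031
nΣu² − (Σu)² = 9198 − 8464 = 734; nΣv² − (Σv)² = 45073 − 38809 = 6264
r = -2031 / √(734 × 6264) = -2031 / 2144.2425 ≈ -0.947

-0.947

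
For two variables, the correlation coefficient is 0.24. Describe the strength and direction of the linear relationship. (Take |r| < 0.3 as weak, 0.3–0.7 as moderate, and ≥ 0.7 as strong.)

r = 0.24 > 0 so the relationship is positive.
|r| = 0.24, which falls in the weak range.

weak positive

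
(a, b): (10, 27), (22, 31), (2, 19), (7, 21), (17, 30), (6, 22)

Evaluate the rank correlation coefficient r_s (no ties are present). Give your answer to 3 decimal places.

Rank a: 4, 6, 1, 3, 5, 2
Rank b: 4, 6, 1, 2, 5, 3
d = rank(a) − rank(b): 0, 0, 0, 1, 0, -1; Σd² = 2
ρ = 1 − 6Σd² / [n(n²−1)] = 1 − 6×2 / (6×35) = 1 − 12/210 ≈ 0.943

0.943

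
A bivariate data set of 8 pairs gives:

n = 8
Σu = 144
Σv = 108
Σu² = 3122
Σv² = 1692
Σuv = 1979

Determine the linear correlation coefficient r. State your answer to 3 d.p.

r = (nΣuv − ΣuΣv) / √[(nΣu² − (Σu)²)(nΣv² − (Σv)²)]
Numerator: 8×1979 − 144×108 = 280
Denominator: √[(24976 − 20736)(13536 − 11664)] = √[4240 × 1872] = 2817.3179
r = 280 / 2817.3179 ≈ 0.099

0.099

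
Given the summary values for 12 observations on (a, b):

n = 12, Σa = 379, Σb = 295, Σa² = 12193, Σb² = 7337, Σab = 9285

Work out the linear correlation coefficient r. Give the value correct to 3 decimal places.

-0.233

r = (nΣab − ΣaΣb) / √[(nΣa² − (Σa)²)(nΣb² − (Σb)²)]
Numerator: 12×9285 − 379×295 = -385
Denominator: √[(146316 − 143641)(88044 − 87025)] = √[2675 × 1019] = 1651.0073
r = -385 / 1651.0073 ≈ -0.233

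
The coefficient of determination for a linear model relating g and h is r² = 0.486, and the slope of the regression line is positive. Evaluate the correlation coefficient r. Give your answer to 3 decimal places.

|r| = √0.486 = 0.697
The association is positive, so r = 0.697.

0.697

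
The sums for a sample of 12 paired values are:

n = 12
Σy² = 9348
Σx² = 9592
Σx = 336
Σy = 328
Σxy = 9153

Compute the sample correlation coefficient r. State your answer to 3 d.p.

r = (nΣxy − ΣxΣy) / √[(nΣx² − (Σx)²)(nΣy² − (Σy)²)]
Numerator: 12×9153 − 336×328 = -372
Denominator: √[(115104 − 112896)(112176 − 107584)] = √[2208 × 4592] = 3184.2010
r = -372 / 3184.2010 ≈ -0.117

-0.117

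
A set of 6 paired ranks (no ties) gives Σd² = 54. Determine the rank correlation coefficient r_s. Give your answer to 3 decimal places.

ρ = 1 − 6Σd² / [n(n²−1)] = 1 − 6×54 / (6×35)
  = 1 − 324/210 = 1 − 1.5429 ≈ -0.543

-0.543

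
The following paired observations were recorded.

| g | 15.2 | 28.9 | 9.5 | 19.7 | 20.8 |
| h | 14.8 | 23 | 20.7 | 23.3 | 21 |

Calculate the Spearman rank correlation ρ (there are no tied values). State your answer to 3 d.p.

0.600

Rank g: 2, 5, 1, 3, 4
Rank h: 1, 4, 2, 5, 3
d = rank(g) − rank(h): 1, 1, -1, -2, 1; Σd² = 8
ρ = 1 − 6Σd² / [n(n²−1)] = 1 − 6×8 / (5×24) = 1 − 48/120 ≈ 0.600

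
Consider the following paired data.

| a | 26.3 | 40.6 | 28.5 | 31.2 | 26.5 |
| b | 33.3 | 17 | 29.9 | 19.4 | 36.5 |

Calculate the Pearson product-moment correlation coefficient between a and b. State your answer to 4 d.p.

n = 5, Σa = 153.1, Σb = 136.1, Σa² = 4827.99, Σb² = 4000.51, Σab = 3990.67
nΣab − ΣaΣb = 19953.35 − 20836.91 = -883.56
nΣa² − (Σa)² = 24139.95 − 23439.61 = 700.34; nΣb² − (Σb)² = 20002.55 − 18523.21 = 1479.34
r = -883.56 / √(700.34 × 1479.34) = -883.56 / 1017.8610 ≈ -0.8681

-0.8681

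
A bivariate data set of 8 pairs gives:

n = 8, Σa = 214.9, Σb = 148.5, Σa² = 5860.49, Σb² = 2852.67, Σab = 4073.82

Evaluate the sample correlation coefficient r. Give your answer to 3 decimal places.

r = (nΣab − ΣaΣb) / √[(nΣa² − (Σa)²)(nΣb² − (Σb)²)]
Numerator: 8×4073.82 − 214.9×148.5 = 677.91
Denominator: √[(46883.92 − 46182.01)(22821.36 − 22052.25)] = √[701.91 × 769.11] = 734.7421
r = 677.91 / 734.7421 ≈ 0.923

0.923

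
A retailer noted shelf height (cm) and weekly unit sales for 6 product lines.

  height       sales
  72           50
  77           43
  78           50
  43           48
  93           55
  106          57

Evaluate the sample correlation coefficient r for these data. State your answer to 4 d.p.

0.6509

n = 6, Σx = 469, Σy = 303, Σx² = 38931, Σy² = 15427, Σxy = 24032
nΣxy − ΣxΣy = 144192 − 142107 = 2085
nΣx² − (Σx)² = 233586 − 219961 = 13625; nΣy² − (Σy)² = 92562 − 91809 = 753
r = 2085 / √(13625 × 753) = 2085 / 3203.0649 ≈ 0.6509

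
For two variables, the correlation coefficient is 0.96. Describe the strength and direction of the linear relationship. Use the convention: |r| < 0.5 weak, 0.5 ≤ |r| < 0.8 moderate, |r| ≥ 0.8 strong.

r = 0.96 > 0 so the relationship is positive.
|r| = 0.96, which falls in the strong range.

strong positive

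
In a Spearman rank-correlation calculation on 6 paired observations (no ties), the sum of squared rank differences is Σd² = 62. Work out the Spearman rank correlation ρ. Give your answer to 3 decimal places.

ρ = 1 − 6Σd² / [n(n²−1)] = 1 − 6×62 / (6×35)
  = 1 − 372/210 = 1 − 1.7714 ≈ -0.771

-0.771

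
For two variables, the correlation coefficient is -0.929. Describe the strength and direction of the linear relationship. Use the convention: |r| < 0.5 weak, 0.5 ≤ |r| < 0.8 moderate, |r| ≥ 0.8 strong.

r = -0.929 < 0 so the relationship is negative.
|r| = 0.929, which falls in the strong range.

strong negative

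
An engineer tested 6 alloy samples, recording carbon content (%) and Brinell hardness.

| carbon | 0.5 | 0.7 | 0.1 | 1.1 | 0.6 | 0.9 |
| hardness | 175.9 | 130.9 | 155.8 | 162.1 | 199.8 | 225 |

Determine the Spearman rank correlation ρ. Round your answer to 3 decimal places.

0.200

Rank carbon: 2, 4, 1, 6, 3, 5
Rank hardness: 4, 1, 2, 3, 5, 6
d = rank(carbon) − rank(hardness): -2, 3, -1, 3, -2, -1; Σd² = 28
ρ = 1 − 6Σd² / [n(n²−1)] = 1 − 6×28 / (6×35) = 1 − 168/210 ≈ 0.200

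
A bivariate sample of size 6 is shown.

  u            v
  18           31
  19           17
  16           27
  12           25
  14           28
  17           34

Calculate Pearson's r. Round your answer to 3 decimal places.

-0.118

n = 6, Σu = 96, Σv = 162, Σu² = 1570, Σv² = 4544, Σuv = 2583
nΣuv − ΣuΣv = 15498 − 15552 = -54
nΣu² − (Σu)² = 9420 − 9216 = 204; nΣv² − (Σv)² = 27264 − 26244 = 1020
r = -54 / √(204 × 1020) = -54 / 456.1579 ≈ -0.118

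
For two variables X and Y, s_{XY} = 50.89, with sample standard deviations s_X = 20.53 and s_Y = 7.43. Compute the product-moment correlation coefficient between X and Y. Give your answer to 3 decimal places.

0.334

r = Cov(X,Y) / (s_X · s_Y) = 50.89 / (20.53 × 7.43)
  = 50.89 / 152.5379 ≈ 0.334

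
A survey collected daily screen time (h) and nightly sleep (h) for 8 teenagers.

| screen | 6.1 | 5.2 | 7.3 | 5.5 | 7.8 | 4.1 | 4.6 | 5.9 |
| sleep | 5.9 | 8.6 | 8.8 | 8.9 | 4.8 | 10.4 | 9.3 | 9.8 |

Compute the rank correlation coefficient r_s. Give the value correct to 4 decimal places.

-0.7143

Rank screen: 6, 3, 7, 4, 8, 1, 2, 5
Rank sleep: 2, 3, 4, 5, 1, 8, 6, 7
d = rank(screen) − rank(sleep): 4, 0, 3, -1, 7, -7, -4, -2; Σd² = 144
ρ = 1 − 6Σd² / [n(n²−1)] = 1 − 6×144 / (8×63) = 1 − 864/504 ≈ -0.7143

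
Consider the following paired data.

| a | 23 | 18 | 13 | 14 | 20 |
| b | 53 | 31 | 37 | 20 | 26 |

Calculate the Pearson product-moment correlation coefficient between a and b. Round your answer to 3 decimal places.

n = 5, Σa = 88, Σb = 167, Σa² = 1618, Σb² = 6215, Σab = 3058
nΣab − ΣaΣb = 15290 − 14696 = 594
nΣa² − (Σa)² = 8090 − 7744 = 346; nΣb² − (Σb)² = 31075 − 27889 = 3186
r = 594 / √(346 × 3186) = 594 / 1049.9314 ≈ 0.566

0.566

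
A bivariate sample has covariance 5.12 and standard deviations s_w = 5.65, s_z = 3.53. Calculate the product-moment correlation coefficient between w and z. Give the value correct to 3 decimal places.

0.257

r = Cov(w,z) / (s_w · s_z) = 5.12 / (5.65 × 3.53)
  = 5.12 / 19.9445 ≈ 0.257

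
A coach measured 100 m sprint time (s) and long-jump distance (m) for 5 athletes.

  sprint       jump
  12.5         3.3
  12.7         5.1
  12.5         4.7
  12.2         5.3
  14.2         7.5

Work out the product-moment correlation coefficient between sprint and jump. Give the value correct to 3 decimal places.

n = 5, Σx = 64.1, Σy = 25.9, Σx² = 824.27, Σy² = 143.33, Σxy = 335.93
nΣxy − ΣxΣy = 1679.65 − 1660.19 = 19.46
nΣx² − (Σx)² = 4121.35 − 4108.81 = 12.54; nΣy² − (Σy)² = 716.65 − 670.81 = 45.84
r = 19.46 / √(12.54 × 45.84) = 19.46 / 23.9757 ≈ 0.812

0.812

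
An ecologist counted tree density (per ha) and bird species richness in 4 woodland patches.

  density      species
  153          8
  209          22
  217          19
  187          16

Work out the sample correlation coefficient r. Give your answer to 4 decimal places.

n = 4, Σx = 766, Σy = 65, Σx² = 149148, Σy² = 1165, Σxy = 12937
nΣxy − ΣxΣy = 51748 − 49790 = 1958
nΣx² − (Σx)² = 596592 − 586756 = 9836; nΣy² − (Σy)² = 4660 − 4225 = 435
r = 1958 / √(9836 × 435) = 1958 / 2068.4922 ≈ 0.9466

0.9466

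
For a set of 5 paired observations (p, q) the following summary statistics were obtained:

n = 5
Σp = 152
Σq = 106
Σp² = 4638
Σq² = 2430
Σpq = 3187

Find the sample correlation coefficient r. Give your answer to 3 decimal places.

r = (nΣpq − ΣpΣq) / √[(nΣp² − (Σp)²)(nΣq² − (Σq)²)]
Numerator: 5×3187 − 152×106 = -177
Denominator: √[(23190 − 23104)(12150 − 11236)] = √[86 × 914] = 280.3640
r = -177 / 280.3640 ≈ -0.631

-0.631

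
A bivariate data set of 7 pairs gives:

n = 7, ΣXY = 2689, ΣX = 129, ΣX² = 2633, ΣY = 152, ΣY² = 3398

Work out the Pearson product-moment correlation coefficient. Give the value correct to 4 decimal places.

r = (nΣXY − ΣXΣY) / √[(nΣX² − (ΣX)²)(nΣY² − (ΣY)²)]
Numerator: 7×2689 − 129×152 = -785
Denominator: √[(18431 − 16641)(23786 − 23104)] = √[1790 × 682] = 1104.8891
r = -785 / 1104.8891 ≈ -0.7105

-0.7105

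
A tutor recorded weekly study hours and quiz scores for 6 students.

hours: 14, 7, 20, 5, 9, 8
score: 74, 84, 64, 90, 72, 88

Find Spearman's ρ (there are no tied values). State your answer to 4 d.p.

-0.8857

Rank hours: 5, 2, 6, 1, 4, 3
Rank score: 3, 4, 1, 6, 2, 5
d = rank(hours) − rank(score): 2, -2, 5, -5, 2, -2; Σd² = 66
ρ = 1 − 6Σd² / [n(n²−1)] = 1 − 6×66 / (6×35) = 1 − 396/210 ≈ -0.8857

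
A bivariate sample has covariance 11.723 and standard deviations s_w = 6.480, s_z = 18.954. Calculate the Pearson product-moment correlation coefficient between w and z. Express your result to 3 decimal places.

0.095

r = Cov(w,z) / (s_w · s_z) = 11.723 / (6.480 × 18.954)
  = 11.723 / 122.8219 ≈ 0.095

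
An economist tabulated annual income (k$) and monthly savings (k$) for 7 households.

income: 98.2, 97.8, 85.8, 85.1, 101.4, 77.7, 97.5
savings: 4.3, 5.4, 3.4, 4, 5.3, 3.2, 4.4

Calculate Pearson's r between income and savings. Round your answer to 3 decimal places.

n = 7, Σx = 643.5, Σy = 30, Σx² = 59637.23, Σy² = 132.9, Σxy = 2797.56
nΣxy − ΣxΣy = 19582.92 − 19305 = 277.92
nΣx² − (Σx)² = 417460.61 − 414092.25 = 3368.36; nΣy² − (Σy)² = 930.3 − 900 = 30.3
r = 277.92 / √(3368.36 × 30.3) = 277.92 / 319.4704 ≈ 0.870

0.870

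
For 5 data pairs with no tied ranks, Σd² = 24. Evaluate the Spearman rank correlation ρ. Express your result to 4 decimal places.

-0.2000

ρ = 1 − 6Σd² / [n(n²−1)] = 1 − 6×24 / (5×24)
  = 1 − 144/120 = 1 − 1.20000 ≈ -0.2000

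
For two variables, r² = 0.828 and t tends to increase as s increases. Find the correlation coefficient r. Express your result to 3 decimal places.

0.910

|r| = √0.828 = 0.910
The association is positive, so r = 0.910.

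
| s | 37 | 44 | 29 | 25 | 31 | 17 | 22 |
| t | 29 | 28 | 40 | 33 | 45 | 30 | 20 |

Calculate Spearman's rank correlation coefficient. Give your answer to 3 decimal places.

0.000

Rank s: 6, 7, 4, 3, 5, 1, 2
Rank t: 3, 2, 6, 5, 7, 4, 1
d = rank(s) − rank(t): 3, 5, -2, -2, -2, -3, 1; Σd² = 56
ρ = 1 − 6Σd² / [n(n²−1)] = 1 − 6×56 / (7×48) = 1 − 336/336 ≈ 0.000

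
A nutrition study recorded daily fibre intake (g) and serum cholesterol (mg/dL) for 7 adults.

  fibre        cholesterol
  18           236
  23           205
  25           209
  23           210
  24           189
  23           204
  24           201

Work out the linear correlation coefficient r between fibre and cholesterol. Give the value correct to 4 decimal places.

-0.8455

n = 7, Σx = 160, Σy = 1454, Σx² = 3688, Σy² = 303240, Σxy = 33070
nΣxy − ΣxΣy = 231490 − 232640 = -1150
nΣx² − (Σx)² = 25816 − 25600 = 216; nΣy² − (Σy)² = 2122680 − 2114116 = 8564
r = -1150 / √(216 × 8564) = -1150 / 1360.0824 ≈ -0.8455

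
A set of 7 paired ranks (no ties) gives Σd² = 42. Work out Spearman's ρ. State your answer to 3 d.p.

0.250

ρ = 1 − 6Σd² / [n(n²−1)] = 1 − 6×42 / (7×48)
  = 1 − 252/336 = 1 − 0.7500 ≈ 0.250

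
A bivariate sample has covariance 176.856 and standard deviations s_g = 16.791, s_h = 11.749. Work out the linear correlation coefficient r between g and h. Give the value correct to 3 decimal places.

0.896

r = Cov(g,h) / (s_g · s_h) = 176.856 / (16.791 × 11.749)
  = 176.856 / 197.2775 ≈ 0.896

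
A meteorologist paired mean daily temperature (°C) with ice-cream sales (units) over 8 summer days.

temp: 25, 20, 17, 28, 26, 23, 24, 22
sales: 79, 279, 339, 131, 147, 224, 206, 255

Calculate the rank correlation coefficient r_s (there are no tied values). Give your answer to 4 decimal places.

Rank temp: 6, 2, 1, 8, 7, 4, 5, 3
Rank sales: 1, 7, 8, 2, 3, 5, 4, 6
d = rank(temp) − rank(sales): 5, -5, -7, 6, 4, -1, 1, -3; Σd² = 162
ρ = 1 − 6Σd² / [n(n²−1)] = 1 − 6×162 / (8×63) = 1 − 972/504 ≈ -0.9286

-0.9286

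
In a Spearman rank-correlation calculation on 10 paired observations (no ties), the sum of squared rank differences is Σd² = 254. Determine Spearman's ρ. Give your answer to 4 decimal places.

ρ = 1 − 6Σd² / [n(n²−1)] = 1 − 6×254 / (10×99)
  = 1 − 1524/990 = 1 − 1.53939 ≈ -0.5394

-0.5394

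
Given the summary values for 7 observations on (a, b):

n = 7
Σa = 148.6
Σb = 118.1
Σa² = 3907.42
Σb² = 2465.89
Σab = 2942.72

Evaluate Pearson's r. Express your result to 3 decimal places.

0.730

r = (nΣab − ΣaΣb) / √[(nΣa² − (Σa)²)(nΣb² − (Σb)²)]
Numerator: 7×2942.72 − 148.6×118.1 = 3049.38
Denominator: √[(27351.94 − 22081.96)(17261.23 − 13947.61)] = √[5269.98 × 3313.62] = 4178.8409
r = 3049.38 / 4178.8409 ≈ 0.730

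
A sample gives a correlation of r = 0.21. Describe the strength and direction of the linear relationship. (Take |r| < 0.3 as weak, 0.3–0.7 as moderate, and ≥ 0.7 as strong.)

r = 0.21 > 0 so the relationship is positive.
|r| = 0.21, which falls in the weak range.

weak positive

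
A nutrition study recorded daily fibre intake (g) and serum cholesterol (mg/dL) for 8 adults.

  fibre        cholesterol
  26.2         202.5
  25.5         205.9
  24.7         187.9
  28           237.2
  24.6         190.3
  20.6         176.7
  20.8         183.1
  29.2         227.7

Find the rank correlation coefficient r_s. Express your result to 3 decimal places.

0.929

Rank fibre: 6, 5, 4, 7, 3, 1, 2, 8
Rank cholesterol: 5, 6, 3, 8, 4, 1, 2, 7
d = rank(fibre) − rank(cholesterol): 1, -1, 1, -1, -1, 0, 0, 1; Σd² = 6
ρ = 1 − 6Σd² / [n(n²−1)] = 1 − 6×6 / (8×63) = 1 − 36/504 ≈ 0.929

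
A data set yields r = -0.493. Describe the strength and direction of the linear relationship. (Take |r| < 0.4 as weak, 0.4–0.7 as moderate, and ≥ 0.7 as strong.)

r = -0.493 < 0 so the relationship is negative.
|r| = 0.493, which falls in the moderate range.

moderate negative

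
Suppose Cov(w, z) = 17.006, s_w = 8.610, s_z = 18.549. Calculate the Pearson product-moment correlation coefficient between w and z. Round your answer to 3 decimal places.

0.106

r = Cov(w,z) / (s_w · s_z) = 17.006 / (8.610 × 18.549)
  = 17.006 / 159.7069 ≈ 0.106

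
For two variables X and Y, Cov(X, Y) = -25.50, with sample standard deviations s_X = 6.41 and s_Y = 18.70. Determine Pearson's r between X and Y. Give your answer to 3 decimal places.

-0.213

r = Cov(X,Y) / (s_X · s_Y) = -25.50 / (6.41 × 18.70)
  = -25.50 / 119.8670 ≈ -0.213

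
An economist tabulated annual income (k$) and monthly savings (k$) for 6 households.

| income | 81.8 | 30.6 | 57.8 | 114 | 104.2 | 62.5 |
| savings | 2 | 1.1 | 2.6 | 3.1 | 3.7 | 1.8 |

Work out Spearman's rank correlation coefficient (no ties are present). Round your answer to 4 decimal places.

Rank income: 4, 1, 2, 6, 5, 3
Rank savings: 3, 1, 4, 5, 6, 2
d = rank(income) − rank(savings): 1, 0, -2, 1, -1, 1; Σd² = 8
ρ = 1 − 6Σd² / [n(n²−1)] = 1 − 6×8 / (6×35) = 1 − 48/210 ≈ 0.7714

0.7714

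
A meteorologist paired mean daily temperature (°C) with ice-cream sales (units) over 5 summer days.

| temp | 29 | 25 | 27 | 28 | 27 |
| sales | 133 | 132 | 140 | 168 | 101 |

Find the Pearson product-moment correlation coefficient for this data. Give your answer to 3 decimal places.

n = 5, Σx = 136, Σy = 674, Σx² = 3708, Σy² = 93138, Σxy = 18368
nΣxy − ΣxΣy = 91840 − 91664 = 176
nΣx² − (Σx)² = 18540 − 18496 = 44; nΣy² − (Σy)² = 465690 − 454276 = 11414
r = 176 / √(44 × 11414) = 176 / 708.6720 ≈ 0.248

0.248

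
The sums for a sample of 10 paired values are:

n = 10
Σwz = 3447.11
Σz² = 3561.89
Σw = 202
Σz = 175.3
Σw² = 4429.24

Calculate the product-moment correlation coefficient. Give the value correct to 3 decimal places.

-0.228

r = (nΣwz − ΣwΣz) / √[(nΣw² − (Σw)²)(nΣz² − (Σz)²)]
Numerator: 10×3447.11 − 202×175.3 = -939.5
Denominator: √[(44292.4 − 40804)(35618.9 − 30730.09)] = √[3488.4 × 4888.81] = 4129.6640
r = -939.5 / 4129.6640 ≈ -0.228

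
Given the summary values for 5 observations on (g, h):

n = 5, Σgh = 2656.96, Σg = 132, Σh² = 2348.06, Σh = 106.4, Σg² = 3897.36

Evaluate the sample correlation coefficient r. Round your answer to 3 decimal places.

r = (nΣgh − ΣgΣh) / √[(nΣg² − (Σg)²)(nΣh² − (Σh)²)]
Numerator: 5×2656.96 − 132×106.4 = -760
Denominator: √[(19486.8 − 17424)(11740.3 − 11320.96)] = √[2062.8 × 419.34] = 930.0616
r = -760 / 930.0616 ≈ -0.817

-0.817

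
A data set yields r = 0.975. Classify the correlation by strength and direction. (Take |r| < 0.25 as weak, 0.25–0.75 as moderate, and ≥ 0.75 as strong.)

r = 0.975 > 0 so the relationship is positive.
|r| = 0.975, which falls in the strong range.

strong positive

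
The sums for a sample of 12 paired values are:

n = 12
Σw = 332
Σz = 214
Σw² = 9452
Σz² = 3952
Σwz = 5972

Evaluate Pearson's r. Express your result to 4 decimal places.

0.2699

r = (nΣwz − ΣwΣz) / √[(nΣw² − (Σw)²)(nΣz² − (Σz)²)]
Numerator: 12×5972 − 332×214 = 616
Denominator: √[(113424 − 110224)(47424 − 45796)] = √[3200 × 1628] = 2282.4548
r = 616 / 2282.4548 ≈ 0.2699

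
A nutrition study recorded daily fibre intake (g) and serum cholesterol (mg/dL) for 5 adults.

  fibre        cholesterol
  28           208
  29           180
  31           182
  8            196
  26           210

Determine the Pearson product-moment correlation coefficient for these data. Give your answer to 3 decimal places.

n = 5, Σx = 122, Σy = 976, Σx² = 3326, Σy² = 191304, Σxy = 23714
nΣxy − ΣxΣy = 118570 − 119072 = -502
nΣx² − (Σx)² = 16630 − 14884 = 1746; nΣy² − (Σy)² = 956520 − 952576 = 3944
r = -502 / √(1746 × 3944) = -502 / 2624.1616 ≈ -0.191

-0.191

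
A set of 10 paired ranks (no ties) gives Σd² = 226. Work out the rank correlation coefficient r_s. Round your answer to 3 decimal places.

-0.370

ρ = 1 − 6Σd² / [n(n²−1)] = 1 − 6×226 / (10×99)
  = 1 − 1356/990 = 1 − 1.3697 ≈ -0.370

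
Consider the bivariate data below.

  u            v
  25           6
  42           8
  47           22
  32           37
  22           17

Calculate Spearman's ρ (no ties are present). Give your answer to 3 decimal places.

0.300

Rank u: 2, 4, 5, 3, 1
Rank v: 1, 2, 4, 5, 3
d = rank(u) − rank(v): 1, 2, 1, -2, -2; Σd² = 14
ρ = 1 − 6Σd² / [n(n²−1)] = 1 − 6×14 / (5×24) = 1 − 84/120 ≈ 0.300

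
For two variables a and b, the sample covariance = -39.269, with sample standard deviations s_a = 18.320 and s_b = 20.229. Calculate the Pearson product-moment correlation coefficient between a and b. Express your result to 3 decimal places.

-0.106

r = Cov(a,b) / (s_a · s_b) = -39.269 / (18.320 × 20.229)
  = -39.269 / 370.5953 ≈ -0.106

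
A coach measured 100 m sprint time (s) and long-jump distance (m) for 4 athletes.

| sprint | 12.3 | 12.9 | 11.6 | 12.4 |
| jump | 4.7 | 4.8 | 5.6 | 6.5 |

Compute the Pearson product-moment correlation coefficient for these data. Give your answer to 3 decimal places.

n = 4, Σx = 49.2, Σy = 21.6, Σx² = 606.02, Σy² = 118.74, Σxy = 265.29
nΣxy − ΣxΣy = 1061.16 − 1062.72 = -1.56
nΣx² − (Σx)² = 2424.08 − 2420.64 = 3.44; nΣy² − (Σy)² = 474.96 − 466.56 = 8.4
r = -1.56 / √(3.44 × 8.4) = -1.56 / 5.3755 ≈ -0.290

-0.290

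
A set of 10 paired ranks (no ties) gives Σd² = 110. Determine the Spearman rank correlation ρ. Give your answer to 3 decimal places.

ρ = 1 − 6Σd² / [n(n²−1)] = 1 − 6×110 / (10×99)
  = 1 − 660/990 = 1 − 0.6667 ≈ 0.333

0.333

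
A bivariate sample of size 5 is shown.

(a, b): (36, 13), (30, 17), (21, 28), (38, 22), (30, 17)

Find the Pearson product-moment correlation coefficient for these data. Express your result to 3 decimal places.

n = 5, Σa = 155, Σb = 97, Σa² = 4981, Σb² = 2015, Σab = 2912
nΣab − ΣaΣb = 14560 − 15035 = -475
nΣa² − (Σa)² = 24905 − 24025 = 880; nΣb² − (Σb)² = 10075 − 9409 = 666
r = -475 / √(880 × 666) = -475 / 765.5586 ≈ -0.620

-0.620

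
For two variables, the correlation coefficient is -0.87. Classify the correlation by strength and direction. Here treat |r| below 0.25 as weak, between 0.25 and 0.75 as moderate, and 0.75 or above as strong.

strong negative

r = -0.87 < 0 so the relationship is negative.
|r| = 0.87, which falls in the strong range.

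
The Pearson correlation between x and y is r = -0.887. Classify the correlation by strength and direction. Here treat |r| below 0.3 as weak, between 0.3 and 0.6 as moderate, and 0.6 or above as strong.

r = -0.887 < 0 so the relationship is negative.
|r| = 0.887, which falls in the strong range.

strong negative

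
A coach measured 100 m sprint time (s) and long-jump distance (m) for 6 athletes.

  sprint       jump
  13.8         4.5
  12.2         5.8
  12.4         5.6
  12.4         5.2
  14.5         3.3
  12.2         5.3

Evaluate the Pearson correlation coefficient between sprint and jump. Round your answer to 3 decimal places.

-0.954

n = 6, Σx = 77.5, Σy = 29.7, Σx² = 1005.89, Σy² = 151.27, Σxy = 379.29
nΣxy − ΣxΣy = 2275.74 − 2301.75 = -26.01
nΣx² − (Σx)² = 6035.34 − 6006.25 = 29.09; nΣy² − (Σy)² = 907.62 − 882.09 = 25.53
r = -26.01 / √(29.09 × 25.53) = -26.01 / 27.2519 ≈ -0.954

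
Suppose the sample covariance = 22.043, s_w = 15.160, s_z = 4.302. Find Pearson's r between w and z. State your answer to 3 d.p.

0.338

r = Cov(w,z) / (s_w · s_z) = 22.043 / (15.160 × 4.302)
  = 22.043 / 65.2183 ≈ 0.338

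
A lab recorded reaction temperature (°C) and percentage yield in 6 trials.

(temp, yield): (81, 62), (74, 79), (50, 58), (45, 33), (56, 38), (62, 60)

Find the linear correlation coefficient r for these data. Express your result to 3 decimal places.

0.730

n = 6, Σx = 368, Σy = 330, Σx² = 23542, Σy² = 19582, Σxy = 21101
nΣxy − ΣxΣy = 126606 − 121440 = 5166
nΣx² − (Σx)² = 141252 − 135424 = 5828; nΣy² − (Σy)² = 117492 − 108900 = 8592
r = 5166 / √(5828 × 8592) = 5166 / 7076.3109 ≈ 0.730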